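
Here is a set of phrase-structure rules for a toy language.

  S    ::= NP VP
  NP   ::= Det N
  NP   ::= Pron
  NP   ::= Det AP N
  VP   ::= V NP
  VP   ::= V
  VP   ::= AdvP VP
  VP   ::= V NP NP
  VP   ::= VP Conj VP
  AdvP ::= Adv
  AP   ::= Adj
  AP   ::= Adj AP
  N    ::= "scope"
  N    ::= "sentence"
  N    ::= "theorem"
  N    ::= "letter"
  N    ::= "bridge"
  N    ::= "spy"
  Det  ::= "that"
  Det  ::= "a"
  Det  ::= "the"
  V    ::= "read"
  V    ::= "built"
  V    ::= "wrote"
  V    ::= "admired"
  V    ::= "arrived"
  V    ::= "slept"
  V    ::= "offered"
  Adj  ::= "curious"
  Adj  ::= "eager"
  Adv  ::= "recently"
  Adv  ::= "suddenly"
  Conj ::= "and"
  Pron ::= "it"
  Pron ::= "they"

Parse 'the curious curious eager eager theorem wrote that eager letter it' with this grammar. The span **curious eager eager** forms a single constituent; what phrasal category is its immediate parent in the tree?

[S [NP [Det the] [AP [Adj curious] [AP [Adj curious] [AP [Adj eager] [AP [Adj eager]]]]] [N theorem]] [VP [V wrote] [NP [Det that] [AP [Adj eager]] [N letter]] [NP [Pron it]]]]
The span 'curious eager eager' is the AP node built by AP → Adj AP.
Its mother is the AP built by AP → Adj AP.

AP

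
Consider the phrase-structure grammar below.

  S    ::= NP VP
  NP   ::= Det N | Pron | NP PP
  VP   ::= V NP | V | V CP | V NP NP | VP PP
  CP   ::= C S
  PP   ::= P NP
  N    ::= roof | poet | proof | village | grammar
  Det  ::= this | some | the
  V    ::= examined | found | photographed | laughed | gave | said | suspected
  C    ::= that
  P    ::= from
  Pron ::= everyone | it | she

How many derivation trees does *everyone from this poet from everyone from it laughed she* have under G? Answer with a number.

5

Two of the 5 distinct bracketings:
[S [NP [NP [Pron everyone]] [PP [P from] [NP [NP [Det this] [N poet]] [PP [P from] [NP [NP [Pron everyone]] [PP [P from] [NP [Pron it]]]]]]]] [VP [V laughed] [NP [Pron she]]]]
[S [NP [NP [Pron everyone]] [PP [P from] [NP [NP [NP [Det this] [N poet]] [PP [P from] [NP [Pron everyone]]]] [PP [P from] [NP [Pron it]]]]]] [VP [V laughed] [NP [Pron she]]]]
The trees differ in how a recursive rule is bracketed over the same span.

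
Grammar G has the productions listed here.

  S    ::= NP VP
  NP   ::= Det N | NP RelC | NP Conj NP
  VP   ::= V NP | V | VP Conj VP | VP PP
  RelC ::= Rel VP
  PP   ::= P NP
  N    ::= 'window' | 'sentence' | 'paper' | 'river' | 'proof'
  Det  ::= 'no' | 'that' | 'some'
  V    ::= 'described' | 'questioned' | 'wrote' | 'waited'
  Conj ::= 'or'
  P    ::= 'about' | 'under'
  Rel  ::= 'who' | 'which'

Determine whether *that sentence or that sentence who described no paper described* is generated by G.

Grammatical

[S [NP [NP [NP [Det that] [N sentence]] [Conj or] [NP [Det that] [N sentence]]] [RelC [Rel who] [VP [V described] [NP [Det no] [N paper]]]]] [VP [V described]]]
The bracketing above is licensed at every node by one of the given productions, with S at the root.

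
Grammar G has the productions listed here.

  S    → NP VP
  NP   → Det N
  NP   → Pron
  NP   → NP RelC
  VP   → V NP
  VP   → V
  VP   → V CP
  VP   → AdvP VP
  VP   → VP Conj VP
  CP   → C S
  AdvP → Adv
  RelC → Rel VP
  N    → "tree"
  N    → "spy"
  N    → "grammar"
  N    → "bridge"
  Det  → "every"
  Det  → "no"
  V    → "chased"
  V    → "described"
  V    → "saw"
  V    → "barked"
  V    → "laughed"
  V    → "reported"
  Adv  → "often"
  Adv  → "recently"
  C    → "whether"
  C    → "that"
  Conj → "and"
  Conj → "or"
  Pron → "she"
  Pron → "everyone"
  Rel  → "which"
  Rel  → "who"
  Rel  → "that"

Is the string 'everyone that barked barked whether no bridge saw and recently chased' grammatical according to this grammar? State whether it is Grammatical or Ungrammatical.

Grammatical

S
  NP
    NP
      Pron: everyone
    RelC
      Rel: that
      VP
        V: barked
  VP
    V: barked
    CP
      C: whether
      S
        NP
          Det: no
          N: bridge
        VP
          VP
            V: saw
          Conj: and
          VP
            AdvP
              Adv: recently
            VP
              V: chased
The bracketing above is licensed at every node by one of the given productions, with S at the root.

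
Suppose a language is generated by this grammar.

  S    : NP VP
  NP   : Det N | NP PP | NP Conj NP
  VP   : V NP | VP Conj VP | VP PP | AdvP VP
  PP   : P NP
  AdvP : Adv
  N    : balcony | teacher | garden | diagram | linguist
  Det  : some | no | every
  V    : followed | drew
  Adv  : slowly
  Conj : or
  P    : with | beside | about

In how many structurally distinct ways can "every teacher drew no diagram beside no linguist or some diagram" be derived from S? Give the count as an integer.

3

Two of the 3 distinct bracketings:
[S [NP [Det every] [N teacher]] [VP [V drew] [NP [NP [Det no] [N diagram]] [PP [P beside] [NP [NP [Det no] [N linguist]] [Conj or] [NP [Det some] [N diagram]]]]]]]
[S [NP [Det every] [N teacher]] [VP [V drew] [NP [NP [NP [Det no] [N diagram]] [PP [P beside] [NP [Det no] [N linguist]]]] [Conj or] [NP [Det some] [N diagram]]]]]
The trees differ in how a recursive rule is bracketed over the same span.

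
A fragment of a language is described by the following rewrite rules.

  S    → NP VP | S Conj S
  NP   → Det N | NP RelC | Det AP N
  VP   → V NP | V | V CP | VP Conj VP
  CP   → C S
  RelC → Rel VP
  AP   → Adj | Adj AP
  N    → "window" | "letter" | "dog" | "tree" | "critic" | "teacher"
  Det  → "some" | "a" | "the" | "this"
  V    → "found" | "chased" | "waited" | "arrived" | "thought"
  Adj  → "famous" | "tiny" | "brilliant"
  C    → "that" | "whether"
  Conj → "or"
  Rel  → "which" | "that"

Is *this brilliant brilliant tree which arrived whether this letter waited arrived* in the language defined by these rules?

S
  NP
    NP
      Det: this
      AP
        Adj: brilliant
        AP
          Adj: brilliant
      N: tree
    RelC
      Rel: which
      VP
        V: arrived
        CP
          C: whether
          S
            NP
              Det: this
              N: letter
            VP
              V: waited
  VP
    V: arrived
The bracketing above is licensed at every node by one of the given productions, with S at the root.

Grammatical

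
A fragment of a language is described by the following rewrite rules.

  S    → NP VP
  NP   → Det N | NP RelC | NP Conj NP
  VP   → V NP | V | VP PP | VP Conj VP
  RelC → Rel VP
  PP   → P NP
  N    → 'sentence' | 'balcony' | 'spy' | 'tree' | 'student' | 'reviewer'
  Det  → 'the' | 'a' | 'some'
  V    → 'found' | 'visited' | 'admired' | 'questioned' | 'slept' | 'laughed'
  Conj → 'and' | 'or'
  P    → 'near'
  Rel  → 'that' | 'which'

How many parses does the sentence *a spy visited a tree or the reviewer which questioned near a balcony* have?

4

Two of the 4 distinct bracketings:
[S [NP [Det a] [N spy]] [VP [V visited] [NP [NP [NP [Det a] [N tree]] [Conj or] [NP [Det the] [N reviewer]]] [RelC [Rel which] [VP [VP [V questioned]] [PP [P near] [NP [Det a] [N balcony]]]]]]]]
[S [NP [Det a] [N spy]] [VP [V visited] [NP [NP [Det a] [N tree]] [Conj or] [NP [NP [Det the] [N reviewer]] [RelC [Rel which] [VP [VP [V questioned]] [PP [P near] [NP [Det a] [N balcony]]]]]]]]]
The trees differ in how a recursive rule is bracketed over the same span.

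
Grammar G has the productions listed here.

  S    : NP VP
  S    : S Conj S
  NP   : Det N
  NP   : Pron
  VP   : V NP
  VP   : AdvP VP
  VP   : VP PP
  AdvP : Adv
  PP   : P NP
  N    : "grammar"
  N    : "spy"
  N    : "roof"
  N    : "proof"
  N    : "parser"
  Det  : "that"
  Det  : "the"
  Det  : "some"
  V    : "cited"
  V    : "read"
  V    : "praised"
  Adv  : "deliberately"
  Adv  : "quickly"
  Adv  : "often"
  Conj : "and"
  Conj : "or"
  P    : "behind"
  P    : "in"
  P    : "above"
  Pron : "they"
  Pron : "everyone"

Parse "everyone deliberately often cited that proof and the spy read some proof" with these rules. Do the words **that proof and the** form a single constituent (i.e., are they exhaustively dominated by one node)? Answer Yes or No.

[S [S [NP [Pron everyone]] [VP [AdvP [Adv deliberately]] [VP [AdvP [Adv often]] [VP [V cited] [NP [Det that] [N proof]]]]]] [Conj and] [S [NP [Det the] [N spy]] [VP [V read] [NP [Det some] [N proof]]]]]
The smallest constituent containing 'that proof and the' is the S spanning 'everyone deliberately often cited that proof and the spy read some proof'; no single node in the tree dominates exactly the given words.

No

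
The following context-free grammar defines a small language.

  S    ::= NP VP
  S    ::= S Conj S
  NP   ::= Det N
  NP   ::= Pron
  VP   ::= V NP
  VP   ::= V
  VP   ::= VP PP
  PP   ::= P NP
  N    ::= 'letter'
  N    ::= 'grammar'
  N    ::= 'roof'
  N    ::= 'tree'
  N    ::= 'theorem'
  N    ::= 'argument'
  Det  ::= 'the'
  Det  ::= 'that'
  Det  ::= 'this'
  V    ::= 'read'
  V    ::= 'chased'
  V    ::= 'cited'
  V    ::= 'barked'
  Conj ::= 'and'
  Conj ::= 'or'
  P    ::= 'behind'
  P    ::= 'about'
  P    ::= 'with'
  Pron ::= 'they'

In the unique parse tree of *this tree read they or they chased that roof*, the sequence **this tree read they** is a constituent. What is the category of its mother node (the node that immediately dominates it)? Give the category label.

[S [S [NP [Det this] [N tree]] [VP [V read] [NP [Pron they]]]] [Conj or] [S [NP [Pron they]] [VP [V chased] [NP [Det that] [N roof]]]]]
The span 'this tree read they' is the S node built by S → NP VP.
Its mother is the S built by S → S Conj S.

S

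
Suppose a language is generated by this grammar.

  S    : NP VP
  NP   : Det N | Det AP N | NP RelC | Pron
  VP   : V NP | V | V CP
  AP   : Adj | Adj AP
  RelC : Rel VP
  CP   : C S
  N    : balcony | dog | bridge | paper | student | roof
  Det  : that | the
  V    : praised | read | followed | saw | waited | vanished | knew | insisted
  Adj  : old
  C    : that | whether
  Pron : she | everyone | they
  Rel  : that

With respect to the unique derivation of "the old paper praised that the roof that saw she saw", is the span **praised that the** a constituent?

No

[S [NP [Det the] [AP [Adj old]] [N paper]] [VP [V praised] [CP [C that] [S [NP [NP [Det the] [N roof]] [RelC [Rel that] [VP [V saw] [NP [Pron she]]]]] [VP [V saw]]]]]]
The smallest constituent containing 'praised that the' is the VP spanning 'praised that the roof that saw she saw'; no single node in the tree dominates exactly the given words.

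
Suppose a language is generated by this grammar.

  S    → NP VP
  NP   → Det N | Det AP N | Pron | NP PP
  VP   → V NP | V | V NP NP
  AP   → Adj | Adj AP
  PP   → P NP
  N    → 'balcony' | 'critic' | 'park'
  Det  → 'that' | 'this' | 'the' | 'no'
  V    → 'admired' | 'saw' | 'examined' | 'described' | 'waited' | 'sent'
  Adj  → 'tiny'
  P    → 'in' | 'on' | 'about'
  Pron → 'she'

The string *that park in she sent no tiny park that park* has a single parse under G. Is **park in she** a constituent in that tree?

[S [NP [NP [Det that] [N park]] [PP [P in] [NP [Pron she]]]] [VP [V sent] [NP [Det no] [AP [Adj tiny]] [N park]] [NP [Det that] [N park]]]]
The smallest constituent containing 'park in she' is the NP spanning 'that park in she'; no single node in the tree dominates exactly the given words.

No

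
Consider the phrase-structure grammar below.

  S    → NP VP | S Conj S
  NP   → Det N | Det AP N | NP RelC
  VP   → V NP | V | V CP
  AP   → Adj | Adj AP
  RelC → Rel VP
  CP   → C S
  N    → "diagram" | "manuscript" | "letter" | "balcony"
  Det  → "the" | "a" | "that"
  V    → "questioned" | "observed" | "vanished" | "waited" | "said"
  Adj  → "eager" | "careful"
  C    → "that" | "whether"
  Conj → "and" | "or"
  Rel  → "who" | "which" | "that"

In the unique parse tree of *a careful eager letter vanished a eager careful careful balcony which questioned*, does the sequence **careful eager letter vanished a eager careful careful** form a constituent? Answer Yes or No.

No

[S [NP [Det a] [AP [Adj careful] [AP [Adj eager]]] [N letter]] [VP [V vanished] [NP [NP [Det a] [AP [Adj eager] [AP [Adj careful] [AP [Adj careful]]]] [N balcony]] [RelC [Rel which] [VP [V questioned]]]]]]
The smallest constituent containing 'careful eager letter vanished a eager careful careful' is the S spanning 'a careful eager letter vanished a eager careful careful balcony which questioned'; no single node in the tree dominates exactly the given words.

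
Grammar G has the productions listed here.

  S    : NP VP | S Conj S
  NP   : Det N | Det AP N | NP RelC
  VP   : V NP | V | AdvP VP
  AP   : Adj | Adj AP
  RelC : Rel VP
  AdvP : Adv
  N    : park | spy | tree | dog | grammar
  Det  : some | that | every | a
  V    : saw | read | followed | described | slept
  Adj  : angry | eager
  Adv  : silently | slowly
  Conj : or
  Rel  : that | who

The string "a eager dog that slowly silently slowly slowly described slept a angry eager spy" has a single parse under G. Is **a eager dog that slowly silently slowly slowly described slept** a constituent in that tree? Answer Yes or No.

[S [NP [NP [Det a] [AP [Adj eager]] [N dog]] [RelC [Rel that] [VP [AdvP [Adv slowly]] [VP [AdvP [Adv silently]] [VP [AdvP [Adv slowly]] [VP [AdvP [Adv slowly]] [VP [V described]]]]]]]] [VP [V slept] [NP [Det a] [AP [Adj angry] [AP [Adj eager]]] [N spy]]]]
The smallest constituent containing 'a eager dog that slowly silently slowly slowly described slept' is the S spanning 'a eager dog that slowly silently slowly slowly described slept a angry eager spy'; no single node in the tree dominates exactly the given words.

No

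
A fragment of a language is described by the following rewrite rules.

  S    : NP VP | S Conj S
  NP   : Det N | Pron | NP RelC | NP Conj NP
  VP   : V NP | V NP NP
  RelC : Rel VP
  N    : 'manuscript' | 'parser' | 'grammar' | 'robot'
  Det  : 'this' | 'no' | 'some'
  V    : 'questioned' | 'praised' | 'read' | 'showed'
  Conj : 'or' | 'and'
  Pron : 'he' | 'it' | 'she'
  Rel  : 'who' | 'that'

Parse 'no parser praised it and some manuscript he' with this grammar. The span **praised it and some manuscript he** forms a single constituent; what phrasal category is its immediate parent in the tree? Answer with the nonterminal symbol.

[S [NP [Det no] [N parser]] [VP [V praised] [NP [NP [Pron it]] [Conj and] [NP [Det some] [N manuscript]]] [NP [Pron he]]]]
The span 'praised it and some manuscript he' is the VP node built by VP → V NP NP.
Its mother is the S built by S → NP VP.

S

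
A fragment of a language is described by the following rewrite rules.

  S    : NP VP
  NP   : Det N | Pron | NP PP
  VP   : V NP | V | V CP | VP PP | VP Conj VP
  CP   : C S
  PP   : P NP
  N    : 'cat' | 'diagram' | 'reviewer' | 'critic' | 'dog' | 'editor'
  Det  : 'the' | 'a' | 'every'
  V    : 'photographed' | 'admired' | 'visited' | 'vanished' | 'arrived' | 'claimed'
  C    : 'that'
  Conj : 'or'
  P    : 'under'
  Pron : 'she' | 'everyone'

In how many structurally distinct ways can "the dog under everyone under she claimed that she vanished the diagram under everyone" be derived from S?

Two of the 6 distinct bracketings:
[S [NP [NP [Det the] [N dog]] [PP [P under] [NP [NP [Pron everyone]] [PP [P under] [NP [Pron she]]]]]] [VP [V claimed] [CP [C that] [S [NP [Pron she]] [VP [V vanished] [NP [NP [Det the] [N diagram]] [PP [P under] [NP [Pron everyone]]]]]]]]]
[S [NP [NP [Det the] [N dog]] [PP [P under] [NP [NP [Pron everyone]] [PP [P under] [NP [Pron she]]]]]] [VP [V claimed] [CP [C that] [S [NP [Pron she]] [VP [VP [V vanished] [NP [Det the] [N diagram]]] [PP [P under] [NP [Pron everyone]]]]]]]]
The difference turns on whether VP → VP PP is used at the relevant span, versus an alternative expansion of VP.

6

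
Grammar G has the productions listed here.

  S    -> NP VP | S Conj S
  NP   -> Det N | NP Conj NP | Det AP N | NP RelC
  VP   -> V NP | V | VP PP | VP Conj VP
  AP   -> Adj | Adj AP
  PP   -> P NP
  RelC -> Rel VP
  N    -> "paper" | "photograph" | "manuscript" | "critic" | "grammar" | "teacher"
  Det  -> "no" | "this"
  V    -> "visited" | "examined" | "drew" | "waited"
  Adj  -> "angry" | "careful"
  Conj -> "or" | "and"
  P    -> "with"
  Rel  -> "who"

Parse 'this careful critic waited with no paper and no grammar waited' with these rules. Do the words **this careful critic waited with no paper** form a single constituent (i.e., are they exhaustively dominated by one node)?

[S [S [NP [Det this] [AP [Adj careful]] [N critic]] [VP [VP [V waited]] [PP [P with] [NP [Det no] [N paper]]]]] [Conj and] [S [NP [Det no] [N grammar]] [VP [V waited]]]]
The words 'this careful critic waited with no paper' are exhaustively dominated by a single S node (built by S → NP VP), so they form a constituent.

Yes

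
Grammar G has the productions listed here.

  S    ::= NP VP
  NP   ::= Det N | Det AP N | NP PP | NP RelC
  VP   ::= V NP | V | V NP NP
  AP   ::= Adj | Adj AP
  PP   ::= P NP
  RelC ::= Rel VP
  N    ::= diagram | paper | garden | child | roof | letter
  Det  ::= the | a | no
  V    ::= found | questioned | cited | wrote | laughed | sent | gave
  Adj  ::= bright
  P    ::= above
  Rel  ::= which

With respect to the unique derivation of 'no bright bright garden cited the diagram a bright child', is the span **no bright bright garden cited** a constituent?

No

[S [NP [Det no] [AP [Adj bright] [AP [Adj bright]]] [N garden]] [VP [V cited] [NP [Det the] [N diagram]] [NP [Det a] [AP [Adj bright]] [N child]]]]
The smallest constituent containing 'no bright bright garden cited' is the S spanning 'no bright bright garden cited the diagram a bright child'; no single node in the tree dominates exactly the given words.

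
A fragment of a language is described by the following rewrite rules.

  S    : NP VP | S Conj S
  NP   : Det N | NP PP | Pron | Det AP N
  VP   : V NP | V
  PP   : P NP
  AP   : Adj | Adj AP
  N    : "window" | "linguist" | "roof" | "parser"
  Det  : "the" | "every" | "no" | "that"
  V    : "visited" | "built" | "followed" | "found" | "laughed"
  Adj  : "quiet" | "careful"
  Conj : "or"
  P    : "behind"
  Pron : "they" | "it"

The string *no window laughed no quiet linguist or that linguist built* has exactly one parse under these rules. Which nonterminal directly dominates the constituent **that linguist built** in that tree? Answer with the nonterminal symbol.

S

[S [S [NP [Det no] [N window]] [VP [V laughed] [NP [Det no] [AP [Adj quiet]] [N linguist]]]] [Conj or] [S [NP [Det that] [N linguist]] [VP [V built]]]]
The span 'that linguist built' is the S node built by S → NP VP.
Its mother is the S built by S → S Conj S.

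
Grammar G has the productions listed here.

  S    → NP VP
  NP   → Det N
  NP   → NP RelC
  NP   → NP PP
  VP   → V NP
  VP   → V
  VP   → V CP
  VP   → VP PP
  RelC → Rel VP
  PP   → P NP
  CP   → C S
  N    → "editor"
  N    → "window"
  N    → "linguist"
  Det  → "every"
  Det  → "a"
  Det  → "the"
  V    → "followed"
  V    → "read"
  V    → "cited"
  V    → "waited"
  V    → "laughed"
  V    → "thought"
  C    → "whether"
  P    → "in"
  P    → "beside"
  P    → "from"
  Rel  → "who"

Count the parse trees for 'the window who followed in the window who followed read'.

Two of the 4 distinct bracketings:
[S [NP [NP [Det the] [N window]] [RelC [Rel who] [VP [VP [V followed]] [PP [P in] [NP [NP [Det the] [N window]] [RelC [Rel who] [VP [V followed]]]]]]]] [VP [V read]]]
[S [NP [NP [NP [Det the] [N window]] [RelC [Rel who] [VP [VP [V followed]] [PP [P in] [NP [Det the] [N window]]]]]] [RelC [Rel who] [VP [V followed]]]] [VP [V read]]]
The trees differ in how a recursive rule is bracketed over the same span.

4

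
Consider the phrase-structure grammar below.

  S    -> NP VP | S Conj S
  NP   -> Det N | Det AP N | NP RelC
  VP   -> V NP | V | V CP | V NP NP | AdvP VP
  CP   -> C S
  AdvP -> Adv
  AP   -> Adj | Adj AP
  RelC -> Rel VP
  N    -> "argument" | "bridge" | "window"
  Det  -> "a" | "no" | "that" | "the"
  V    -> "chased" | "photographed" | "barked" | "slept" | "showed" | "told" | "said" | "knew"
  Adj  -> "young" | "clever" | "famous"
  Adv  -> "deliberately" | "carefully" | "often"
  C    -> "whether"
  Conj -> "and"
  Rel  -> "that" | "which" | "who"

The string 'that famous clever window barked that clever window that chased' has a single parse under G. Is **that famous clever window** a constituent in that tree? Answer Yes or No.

[S [NP [Det that] [AP [Adj famous] [AP [Adj clever]]] [N window]] [VP [V barked] [NP [NP [Det that] [AP [Adj clever]] [N window]] [RelC [Rel that] [VP [V chased]]]]]]
The words 'that famous clever window' are exhaustively dominated by a single NP node (built by NP → Det AP N), so they form a constituent.

Yes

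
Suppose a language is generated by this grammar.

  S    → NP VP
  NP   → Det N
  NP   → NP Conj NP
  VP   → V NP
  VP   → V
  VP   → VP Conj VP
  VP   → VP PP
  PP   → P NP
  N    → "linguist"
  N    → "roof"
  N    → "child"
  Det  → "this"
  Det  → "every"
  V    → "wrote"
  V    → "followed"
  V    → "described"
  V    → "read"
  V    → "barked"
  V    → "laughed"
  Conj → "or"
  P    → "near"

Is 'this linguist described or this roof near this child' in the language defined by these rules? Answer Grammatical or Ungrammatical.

For S → NP VP, the only prefix that parses as NP is 'this linguist', but the remainder 'described or this roof near this child' is not a VP under these rules.

Ungrammatical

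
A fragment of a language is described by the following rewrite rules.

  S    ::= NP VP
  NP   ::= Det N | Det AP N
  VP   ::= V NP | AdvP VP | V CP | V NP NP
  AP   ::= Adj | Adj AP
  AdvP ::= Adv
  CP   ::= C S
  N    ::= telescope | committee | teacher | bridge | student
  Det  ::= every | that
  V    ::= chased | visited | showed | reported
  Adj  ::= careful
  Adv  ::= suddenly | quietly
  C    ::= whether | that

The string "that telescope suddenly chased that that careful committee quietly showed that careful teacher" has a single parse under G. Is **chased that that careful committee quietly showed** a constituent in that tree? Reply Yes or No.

[S [NP [Det that] [N telescope]] [VP [AdvP [Adv suddenly]] [VP [V chased] [CP [C that] [S [NP [Det that] [AP [Adj careful]] [N committee]] [VP [AdvP [Adv quietly]] [VP [V showed] [NP [Det that] [AP [Adj careful]] [N teacher]]]]]]]]]
The smallest constituent containing 'chased that that careful committee quietly showed' is the VP spanning 'chased that that careful committee quietly showed that careful teacher'; no single node in the tree dominates exactly the given words.

No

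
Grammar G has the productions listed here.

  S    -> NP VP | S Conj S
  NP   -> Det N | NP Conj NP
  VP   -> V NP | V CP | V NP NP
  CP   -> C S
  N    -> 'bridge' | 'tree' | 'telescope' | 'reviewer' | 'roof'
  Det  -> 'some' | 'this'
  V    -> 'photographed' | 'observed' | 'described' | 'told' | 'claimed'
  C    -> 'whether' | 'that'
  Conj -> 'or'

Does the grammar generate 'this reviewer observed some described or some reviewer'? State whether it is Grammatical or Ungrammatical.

A Det word can never sit immediately before a V word in any string this grammar generates, so the substring 'some described' rules out a derivation.

Ungrammatical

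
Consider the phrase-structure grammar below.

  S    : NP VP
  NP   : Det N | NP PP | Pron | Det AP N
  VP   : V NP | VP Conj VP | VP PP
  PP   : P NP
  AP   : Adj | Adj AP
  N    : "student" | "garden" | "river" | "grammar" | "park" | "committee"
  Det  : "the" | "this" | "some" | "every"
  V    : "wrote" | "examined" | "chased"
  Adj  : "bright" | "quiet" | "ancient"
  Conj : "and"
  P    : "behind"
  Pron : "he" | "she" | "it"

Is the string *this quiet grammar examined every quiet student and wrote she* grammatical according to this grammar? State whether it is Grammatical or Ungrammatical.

[S [NP [Det this] [AP [Adj quiet]] [N grammar]] [VP [VP [V examined] [NP [Det every] [AP [Adj quiet]] [N student]]] [Conj and] [VP [V wrote] [NP [Pron she]]]]]
Each bracket corresponds to one application of a listed rule, so the string is derivable from S.

Grammatical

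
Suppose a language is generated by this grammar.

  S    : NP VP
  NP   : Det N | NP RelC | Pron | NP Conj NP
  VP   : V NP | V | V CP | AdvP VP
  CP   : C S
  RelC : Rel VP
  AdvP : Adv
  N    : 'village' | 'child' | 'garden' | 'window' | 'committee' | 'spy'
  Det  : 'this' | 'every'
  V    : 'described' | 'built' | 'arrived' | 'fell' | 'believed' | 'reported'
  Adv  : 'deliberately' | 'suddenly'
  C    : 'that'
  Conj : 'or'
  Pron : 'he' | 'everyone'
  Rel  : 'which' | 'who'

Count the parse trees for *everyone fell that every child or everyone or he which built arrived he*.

Two of the 5 distinct bracketings:
[S [NP [Pron everyone]] [VP [V fell] [CP [C that] [S [NP [NP [NP [Det every] [N child]] [Conj or] [NP [NP [Pron everyone]] [Conj or] [NP [Pron he]]]] [RelC [Rel which] [VP [V built]]]] [VP [V arrived] [NP [Pron he]]]]]]]
[S [NP [Pron everyone]] [VP [V fell] [CP [C that] [S [NP [NP [NP [NP [Det every] [N child]] [Conj or] [NP [Pron everyone]]] [Conj or] [NP [Pron he]]] [RelC [Rel which] [VP [V built]]]] [VP [V arrived] [NP [Pron he]]]]]]]
The trees differ in how a recursive rule is bracketed over the same span.

5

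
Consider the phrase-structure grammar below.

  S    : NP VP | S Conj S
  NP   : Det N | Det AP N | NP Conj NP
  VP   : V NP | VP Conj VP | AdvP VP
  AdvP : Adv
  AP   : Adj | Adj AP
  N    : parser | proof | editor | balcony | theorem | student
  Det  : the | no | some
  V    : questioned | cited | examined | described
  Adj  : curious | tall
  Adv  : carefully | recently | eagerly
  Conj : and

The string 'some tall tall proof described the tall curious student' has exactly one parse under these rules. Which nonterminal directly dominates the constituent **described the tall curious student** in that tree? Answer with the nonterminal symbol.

S

[S [NP [Det some] [AP [Adj tall] [AP [Adj tall]]] [N proof]] [VP [V described] [NP [Det the] [AP [Adj tall] [AP [Adj curious]]] [N student]]]]
The span 'described the tall curious student' is the VP node built by VP → V NP.
Its mother is the S built by S → NP VP.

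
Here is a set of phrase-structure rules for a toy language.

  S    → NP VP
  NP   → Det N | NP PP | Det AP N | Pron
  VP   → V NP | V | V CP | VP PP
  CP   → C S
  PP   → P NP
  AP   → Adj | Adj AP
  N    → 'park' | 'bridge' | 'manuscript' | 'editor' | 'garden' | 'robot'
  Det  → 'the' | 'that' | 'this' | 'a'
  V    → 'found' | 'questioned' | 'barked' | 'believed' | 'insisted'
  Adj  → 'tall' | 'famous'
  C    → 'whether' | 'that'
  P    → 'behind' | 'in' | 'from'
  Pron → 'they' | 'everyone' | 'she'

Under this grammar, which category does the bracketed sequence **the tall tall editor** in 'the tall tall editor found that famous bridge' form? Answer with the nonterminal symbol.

S
  NP
    Det: the
    AP
      Adj: tall
      AP
        Adj: tall
    N: editor
  VP
    V: found
    NP
      Det: that
      AP
        Adj: famous
      N: bridge
The span 'the tall tall editor' is the NP node built by NP → Det AP N.

NP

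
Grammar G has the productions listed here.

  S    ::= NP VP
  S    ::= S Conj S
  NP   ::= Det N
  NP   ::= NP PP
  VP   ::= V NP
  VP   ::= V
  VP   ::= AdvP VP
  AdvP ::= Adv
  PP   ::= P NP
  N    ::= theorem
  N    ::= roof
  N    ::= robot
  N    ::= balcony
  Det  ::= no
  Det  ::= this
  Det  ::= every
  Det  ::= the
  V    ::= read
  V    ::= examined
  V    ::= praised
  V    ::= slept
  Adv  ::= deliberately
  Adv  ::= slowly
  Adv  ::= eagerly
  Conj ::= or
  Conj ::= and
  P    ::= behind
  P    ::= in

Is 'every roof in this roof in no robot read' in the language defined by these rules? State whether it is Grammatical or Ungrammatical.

Grammatical

[S [NP [NP [Det every] [N roof]] [PP [P in] [NP [NP [Det this] [N roof]] [PP [P in] [NP [Det no] [N robot]]]]]] [VP [V read]]]
The bracketing above is licensed at every node by one of the given productions, with S at the root.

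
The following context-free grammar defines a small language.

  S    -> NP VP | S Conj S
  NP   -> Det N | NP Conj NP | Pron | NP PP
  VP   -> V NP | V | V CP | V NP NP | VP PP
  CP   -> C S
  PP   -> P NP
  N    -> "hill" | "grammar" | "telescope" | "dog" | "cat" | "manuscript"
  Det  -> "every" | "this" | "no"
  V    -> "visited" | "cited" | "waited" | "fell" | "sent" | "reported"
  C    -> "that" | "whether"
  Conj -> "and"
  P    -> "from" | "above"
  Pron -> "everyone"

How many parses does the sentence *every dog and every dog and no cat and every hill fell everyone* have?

Two of the 5 distinct bracketings:
[S [NP [NP [Det every] [N dog]] [Conj and] [NP [NP [Det every] [N dog]] [Conj and] [NP [NP [Det no] [N cat]] [Conj and] [NP [Det every] [N hill]]]]] [VP [V fell] [NP [Pron everyone]]]]
[S [NP [NP [Det every] [N dog]] [Conj and] [NP [NP [NP [Det every] [N dog]] [Conj and] [NP [Det no] [N cat]]] [Conj and] [NP [Det every] [N hill]]]] [VP [V fell] [NP [Pron everyone]]]]
The trees differ in how a recursive rule is bracketed over the same span.

5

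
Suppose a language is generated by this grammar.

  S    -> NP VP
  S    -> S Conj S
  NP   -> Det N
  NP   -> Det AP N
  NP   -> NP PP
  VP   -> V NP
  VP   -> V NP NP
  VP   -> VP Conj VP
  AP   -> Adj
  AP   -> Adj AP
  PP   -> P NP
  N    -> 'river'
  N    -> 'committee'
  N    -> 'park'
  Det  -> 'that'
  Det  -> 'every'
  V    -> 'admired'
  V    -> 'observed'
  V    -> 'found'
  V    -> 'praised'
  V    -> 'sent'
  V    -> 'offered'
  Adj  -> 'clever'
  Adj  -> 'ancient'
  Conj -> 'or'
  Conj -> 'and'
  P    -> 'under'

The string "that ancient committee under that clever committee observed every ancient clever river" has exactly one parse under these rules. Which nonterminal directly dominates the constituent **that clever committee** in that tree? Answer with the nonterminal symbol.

S
  NP
    NP
      Det: that
      AP
        Adj: ancient
      N: committee
    PP
      P: under
      NP
        Det: that
        AP
          Adj: clever
        N: committee
  VP
    V: observed
    NP
      Det: every
      AP
        Adj: ancient
        AP
          Adj: clever
      N: river
The span 'that clever committee' is the NP node built by NP → Det AP N.
Its mother is the PP built by PP → P NP.

PP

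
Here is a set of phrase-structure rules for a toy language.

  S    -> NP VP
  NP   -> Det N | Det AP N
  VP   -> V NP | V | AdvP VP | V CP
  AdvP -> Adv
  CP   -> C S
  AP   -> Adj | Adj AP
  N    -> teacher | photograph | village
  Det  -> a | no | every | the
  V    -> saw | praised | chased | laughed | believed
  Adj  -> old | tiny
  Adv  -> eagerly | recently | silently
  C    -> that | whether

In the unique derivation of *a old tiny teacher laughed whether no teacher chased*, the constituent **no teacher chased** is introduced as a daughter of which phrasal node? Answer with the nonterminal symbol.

S
  NP
    Det: a
    AP
      Adj: old
      AP
        Adj: tiny
    N: teacher
  VP
    V: laughed
    CP
      C: whether
      S
        NP
          Det: no
          N: teacher
        VP
          V: chased
The span 'no teacher chased' is the S node built by S → NP VP.
Its mother is the CP built by CP → C S.

CP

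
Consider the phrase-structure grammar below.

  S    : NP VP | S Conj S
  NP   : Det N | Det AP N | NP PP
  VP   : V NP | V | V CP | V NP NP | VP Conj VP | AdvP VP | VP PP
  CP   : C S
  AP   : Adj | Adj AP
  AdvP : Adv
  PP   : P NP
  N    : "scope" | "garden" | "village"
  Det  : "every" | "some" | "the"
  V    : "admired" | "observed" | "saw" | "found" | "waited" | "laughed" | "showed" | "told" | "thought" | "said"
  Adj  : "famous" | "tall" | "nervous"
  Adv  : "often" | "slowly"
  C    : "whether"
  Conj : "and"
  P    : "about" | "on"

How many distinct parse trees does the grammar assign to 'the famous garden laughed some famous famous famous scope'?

[S [NP [Det the] [AP [Adj famous]] [N garden]] [VP [V laughed] [NP [Det some] [AP [Adj famous] [AP [Adj famous] [AP [Adj famous]]]] [N scope]]]]
No rule offers an alternative attachment or grouping for any span, so this is the only derivation.

1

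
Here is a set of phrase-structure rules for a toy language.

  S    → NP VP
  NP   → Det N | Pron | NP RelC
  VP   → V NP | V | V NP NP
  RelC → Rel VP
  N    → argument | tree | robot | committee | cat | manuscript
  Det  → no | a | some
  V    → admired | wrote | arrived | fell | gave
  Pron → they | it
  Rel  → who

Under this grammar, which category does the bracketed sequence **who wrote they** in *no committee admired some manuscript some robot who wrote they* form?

RelC

S
  NP
    Det: no
    N: committee
  VP
    V: admired
    NP
      Det: some
      N: manuscript
    NP
      NP
        Det: some
        N: robot
      RelC
        Rel: who
        VP
          V: wrote
          NP
            Pron: they
The span 'who wrote they' is the RelC node built by RelC → Rel VP.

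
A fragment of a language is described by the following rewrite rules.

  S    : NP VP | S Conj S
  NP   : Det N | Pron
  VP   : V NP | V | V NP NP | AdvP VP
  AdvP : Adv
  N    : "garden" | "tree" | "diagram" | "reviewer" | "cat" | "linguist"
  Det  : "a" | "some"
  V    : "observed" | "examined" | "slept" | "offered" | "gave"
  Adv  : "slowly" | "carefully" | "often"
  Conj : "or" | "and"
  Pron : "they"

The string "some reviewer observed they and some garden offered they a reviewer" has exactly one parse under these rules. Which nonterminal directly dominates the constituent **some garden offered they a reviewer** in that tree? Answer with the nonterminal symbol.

S

S
  S
    NP
      Det: some
      N: reviewer
    VP
      V: observed
      NP
        Pron: they
  Conj: and
  S
    NP
      Det: some
      N: garden
    VP
      V: offered
      NP
        Pron: they
      NP
        Det: a
        N: reviewer
The span 'some garden offered they a reviewer' is the S node built by S → NP VP.
Its mother is the S built by S → S Conj S.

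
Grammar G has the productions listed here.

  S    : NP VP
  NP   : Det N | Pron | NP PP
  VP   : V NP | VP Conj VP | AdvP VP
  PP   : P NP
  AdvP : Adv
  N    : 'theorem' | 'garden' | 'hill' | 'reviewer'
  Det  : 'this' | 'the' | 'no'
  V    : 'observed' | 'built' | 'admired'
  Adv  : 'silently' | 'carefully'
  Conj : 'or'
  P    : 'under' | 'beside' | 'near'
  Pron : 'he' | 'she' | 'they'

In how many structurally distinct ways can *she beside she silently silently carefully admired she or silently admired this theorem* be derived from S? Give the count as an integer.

Two of the 4 distinct bracketings:
[S [NP [NP [Pron she]] [PP [P beside] [NP [Pron she]]]] [VP [VP [AdvP [Adv silently]] [VP [AdvP [Adv silently]] [VP [AdvP [Adv carefully]] [VP [V admired] [NP [Pron she]]]]]] [Conj or] [VP [AdvP [Adv silently]] [VP [V admired] [NP [Det this] [N theorem]]]]]]
[S [NP [NP [Pron she]] [PP [P beside] [NP [Pron she]]]] [VP [AdvP [Adv silently]] [VP [VP [AdvP [Adv silently]] [VP [AdvP [Adv carefully]] [VP [V admired] [NP [Pron she]]]]] [Conj or] [VP [AdvP [Adv silently]] [VP [V admired] [NP [Det this] [N theorem]]]]]]]
The trees differ in how a recursive rule is bracketed over the same span.

4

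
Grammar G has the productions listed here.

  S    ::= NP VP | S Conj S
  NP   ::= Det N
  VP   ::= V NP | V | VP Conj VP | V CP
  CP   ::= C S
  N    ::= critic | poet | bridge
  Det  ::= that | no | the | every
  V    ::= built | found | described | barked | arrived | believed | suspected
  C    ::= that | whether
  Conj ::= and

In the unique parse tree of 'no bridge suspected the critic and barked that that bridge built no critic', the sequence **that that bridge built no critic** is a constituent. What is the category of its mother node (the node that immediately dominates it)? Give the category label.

S
  NP
    Det: no
    N: bridge
  VP
    VP
      V: suspected
      NP
        Det: the
        N: critic
    Conj: and
    VP
      V: barked
      CP
        C: that
        S
          NP
            Det: that
            N: bridge
          VP
            V: built
            NP
              Det: no
              N: critic
The span 'that that bridge built no critic' is the CP node built by CP → C S.
Its mother is the VP built by VP → V CP.

VP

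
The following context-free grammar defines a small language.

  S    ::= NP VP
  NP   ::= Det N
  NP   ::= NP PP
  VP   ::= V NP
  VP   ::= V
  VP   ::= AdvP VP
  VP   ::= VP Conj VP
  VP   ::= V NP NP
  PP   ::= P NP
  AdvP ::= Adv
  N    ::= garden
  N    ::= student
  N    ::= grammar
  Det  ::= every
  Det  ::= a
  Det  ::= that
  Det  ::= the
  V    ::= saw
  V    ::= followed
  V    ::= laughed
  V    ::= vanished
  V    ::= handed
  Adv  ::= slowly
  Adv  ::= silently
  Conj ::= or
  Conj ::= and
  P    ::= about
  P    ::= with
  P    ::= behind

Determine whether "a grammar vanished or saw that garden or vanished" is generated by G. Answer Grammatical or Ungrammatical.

S
  NP
    Det: a
    N: grammar
  VP
    VP
      V: vanished
    Conj: or
    VP
      VP
        V: saw
        NP
          Det: that
          N: garden
      Conj: or
      VP
        V: vanished
Every word is introduced by a lexical rule and the phrasal rules combine the resulting categories into a single S.

Grammatical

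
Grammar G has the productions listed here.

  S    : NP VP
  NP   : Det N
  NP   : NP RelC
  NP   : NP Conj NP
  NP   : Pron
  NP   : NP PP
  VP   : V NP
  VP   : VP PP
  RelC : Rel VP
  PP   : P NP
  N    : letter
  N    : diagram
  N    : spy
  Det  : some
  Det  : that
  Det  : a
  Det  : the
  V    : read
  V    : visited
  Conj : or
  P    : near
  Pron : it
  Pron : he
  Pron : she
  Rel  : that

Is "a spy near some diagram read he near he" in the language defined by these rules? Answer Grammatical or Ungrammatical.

S
  NP
    NP
      Det: a
      N: spy
    PP
      P: near
      NP
        Det: some
        N: diagram
  VP
    V: read
    NP
      NP
        Pron: he
      PP
        P: near
        NP
          Pron: he
The bracketing above is licensed at every node by one of the given productions, with S at the root.

Grammatical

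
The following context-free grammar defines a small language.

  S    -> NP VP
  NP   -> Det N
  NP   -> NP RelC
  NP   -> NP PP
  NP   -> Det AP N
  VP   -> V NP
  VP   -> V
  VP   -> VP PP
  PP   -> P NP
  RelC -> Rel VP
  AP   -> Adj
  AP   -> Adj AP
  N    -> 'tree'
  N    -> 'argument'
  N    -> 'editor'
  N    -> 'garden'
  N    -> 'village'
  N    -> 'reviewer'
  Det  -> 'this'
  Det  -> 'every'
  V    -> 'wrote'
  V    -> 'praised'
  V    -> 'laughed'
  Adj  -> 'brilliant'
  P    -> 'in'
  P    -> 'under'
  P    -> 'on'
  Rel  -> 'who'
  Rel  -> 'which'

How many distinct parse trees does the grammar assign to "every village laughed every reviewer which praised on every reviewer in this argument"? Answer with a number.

Two of the 9 distinct bracketings:
[S [NP [Det every] [N village]] [VP [V laughed] [NP [NP [Det every] [N reviewer]] [RelC [Rel which] [VP [VP [V praised]] [PP [P on] [NP [NP [Det every] [N reviewer]] [PP [P in] [NP [Det this] [N argument]]]]]]]]]]
[S [NP [Det every] [N village]] [VP [V laughed] [NP [NP [Det every] [N reviewer]] [RelC [Rel which] [VP [VP [VP [V praised]] [PP [P on] [NP [Det every] [N reviewer]]]] [PP [P in] [NP [Det this] [N argument]]]]]]]]
The difference turns on whether NP → NP PP is used at the relevant span, versus an alternative expansion of NP.

9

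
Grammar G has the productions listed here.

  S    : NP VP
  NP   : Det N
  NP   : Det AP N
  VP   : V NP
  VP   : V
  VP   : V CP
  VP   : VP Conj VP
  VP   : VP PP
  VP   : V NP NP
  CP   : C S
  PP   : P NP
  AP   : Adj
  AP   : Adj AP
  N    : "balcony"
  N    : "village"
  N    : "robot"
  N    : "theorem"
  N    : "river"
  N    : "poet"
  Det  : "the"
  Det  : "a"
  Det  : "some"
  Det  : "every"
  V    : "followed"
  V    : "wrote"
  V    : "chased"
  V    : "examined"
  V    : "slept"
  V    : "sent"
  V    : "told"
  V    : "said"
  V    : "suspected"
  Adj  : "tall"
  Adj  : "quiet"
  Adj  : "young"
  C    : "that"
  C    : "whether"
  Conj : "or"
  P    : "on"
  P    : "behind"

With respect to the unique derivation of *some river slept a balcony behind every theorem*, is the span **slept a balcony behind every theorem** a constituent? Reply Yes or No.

Yes

[S [NP [Det some] [N river]] [VP [VP [V slept] [NP [Det a] [N balcony]]] [PP [P behind] [NP [Det every] [N theorem]]]]]
The words 'slept a balcony behind every theorem' are exhaustively dominated by a single VP node (built by VP → VP PP), so they form a constituent.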